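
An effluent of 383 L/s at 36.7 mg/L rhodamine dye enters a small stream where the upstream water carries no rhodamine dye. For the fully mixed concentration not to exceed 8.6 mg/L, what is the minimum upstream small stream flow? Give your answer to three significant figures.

Set C_mix = 8.6: (Q·0 + 383.0·36.70) / (Q + 383.0) = 8.6
→ Q = 383.0·(36.70 − 8.6)/(8.6 − 0) = 1251 L/s.

1250 L/s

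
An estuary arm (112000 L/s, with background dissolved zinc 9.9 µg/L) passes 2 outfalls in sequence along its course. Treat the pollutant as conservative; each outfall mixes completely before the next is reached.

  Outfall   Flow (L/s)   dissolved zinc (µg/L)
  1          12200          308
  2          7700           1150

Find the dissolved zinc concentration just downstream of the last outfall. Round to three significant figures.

After outfall 1: Q = 112000 + 12200 = 124200 L/s; C = (112000·9.900 + 12200·308.0)/124200 = 39.18 µg/L.
After outfall 2: Q = 124200 + 7700 = 131900 L/s; C = (124200·39.18 + 7700·1150)/131900 = 104.0 µg/L.

104 µg/L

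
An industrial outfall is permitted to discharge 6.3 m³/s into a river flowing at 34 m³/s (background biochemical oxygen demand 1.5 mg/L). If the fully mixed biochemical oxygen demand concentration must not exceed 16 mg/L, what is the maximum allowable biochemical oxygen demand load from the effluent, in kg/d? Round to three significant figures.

Mass balance at the limit: 34.00·1.500 + 6.300·Cₑ = 40.30·16 → Cₑ = 94.25 mg/L.
Load = 6.300 m³/s × 94.25 g/m³ × 86 400 s/d = 51300 kg/d.

51300 kg/d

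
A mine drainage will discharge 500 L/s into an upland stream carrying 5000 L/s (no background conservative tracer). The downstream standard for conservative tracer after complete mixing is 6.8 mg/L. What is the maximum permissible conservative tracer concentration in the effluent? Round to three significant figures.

74.8 mg/L

At the limit, (Qr·Cr + Qe·Cₑ)/(Qr + Qe) = 6.8:
Cₑ = (5500·6.8 − 5000·0) / 500.0 = 74.80 mg/L.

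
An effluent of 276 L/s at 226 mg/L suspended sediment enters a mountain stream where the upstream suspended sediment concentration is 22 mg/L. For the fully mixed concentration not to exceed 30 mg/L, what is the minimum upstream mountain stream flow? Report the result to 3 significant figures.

6760 L/s

Set C_mix = 30: (Q·22.00 + 276.0·226.0) / (Q + 276.0) = 30
→ Q = 276.0·(226.0 − 30)/(30 − 22.00) = 6762 L/s.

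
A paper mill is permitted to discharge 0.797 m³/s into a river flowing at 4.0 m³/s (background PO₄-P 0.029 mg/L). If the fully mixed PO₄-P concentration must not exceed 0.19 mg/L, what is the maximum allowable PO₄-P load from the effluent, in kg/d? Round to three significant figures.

68.7 kg/d

Mass balance at the limit: 4.000·0.02900 + 0.7970·Cₑ = 4.797·0.19 → Cₑ = 0.9980 mg/L.
Load = 0.7970 m³/s × 0.9980 g/m³ × 86 400 s/d = 68.73 kg/d.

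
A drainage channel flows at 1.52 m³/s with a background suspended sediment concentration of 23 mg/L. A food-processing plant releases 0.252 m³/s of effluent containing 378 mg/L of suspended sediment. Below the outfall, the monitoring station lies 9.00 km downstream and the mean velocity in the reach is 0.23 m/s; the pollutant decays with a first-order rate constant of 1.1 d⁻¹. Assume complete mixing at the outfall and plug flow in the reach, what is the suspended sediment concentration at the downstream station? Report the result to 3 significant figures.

Conservation of mass: C = (1.520·23.00 + 0.2520·378.0) / 1.772 = 130.2/1.772 = 73.49 mg/L.
Travel time t = 9.00·1000 / 0.23 = 39130 s = 10.87 h.
Applying C = C₀e^(−kt): 73.49 × 0.6076 = 44.65 mg/L.

44.7 mg/L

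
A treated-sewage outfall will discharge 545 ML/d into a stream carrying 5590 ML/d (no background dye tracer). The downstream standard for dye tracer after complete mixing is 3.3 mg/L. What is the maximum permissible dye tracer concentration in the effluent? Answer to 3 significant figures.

37.1 mg/L

At the limit, (Qr·Cr + Qe·Cₑ)/(Qr + Qe) = 3.3:
Cₑ = (6135·3.3 − 5590·0) / 545.0 = 37.15 mg/L.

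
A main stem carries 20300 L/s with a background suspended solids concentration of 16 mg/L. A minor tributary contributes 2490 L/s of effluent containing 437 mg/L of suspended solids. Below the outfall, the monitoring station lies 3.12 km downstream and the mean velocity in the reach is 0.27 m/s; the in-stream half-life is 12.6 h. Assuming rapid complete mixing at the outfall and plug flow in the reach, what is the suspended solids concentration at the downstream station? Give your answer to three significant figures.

52.0 mg/L

Mixed concentration C = ΣQC/ΣQ = (20300·16.00 + 2490·437.0) / 22790 = 1413000/22790 = 62.00 mg/L.
Travel time t = 3.12·1000 / 0.27 = 11560 s = 3.210 h.
Half-life 12.6 h → k = ln 2 / 12.6 = 0.05501 h⁻¹ = 1.320 d⁻¹.
After decay, C = 62.00 × e^(−kt) = 62.00 × 0.8381 = 51.96 mg/L.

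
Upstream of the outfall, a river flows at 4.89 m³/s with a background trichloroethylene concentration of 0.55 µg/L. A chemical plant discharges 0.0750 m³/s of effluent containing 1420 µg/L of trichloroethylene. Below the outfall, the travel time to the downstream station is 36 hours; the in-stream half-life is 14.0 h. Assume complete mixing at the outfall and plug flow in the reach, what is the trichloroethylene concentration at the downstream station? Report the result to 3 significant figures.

Conservation of mass: C = (4.890·0.5500 + 0.07500·1420) / 4.965 = 109.2/4.965 = 21.99 µg/L.
Half-life 14.0 h → k = ln 2 / 14.0 = 0.04951 h⁻¹ = 1.188 d⁻¹.
Decay over the reach: 21.99·exp(−kt) = 21.99·0.1682 = 3.700 µg/L.

3.70 µg/L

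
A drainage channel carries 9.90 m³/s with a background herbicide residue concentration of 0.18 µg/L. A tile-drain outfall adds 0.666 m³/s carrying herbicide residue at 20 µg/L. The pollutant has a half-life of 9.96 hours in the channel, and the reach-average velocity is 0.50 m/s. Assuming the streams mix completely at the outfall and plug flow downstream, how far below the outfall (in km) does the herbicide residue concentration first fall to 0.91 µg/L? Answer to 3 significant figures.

11.7 km

Conservation of mass: C = (9.900·0.1800 + 0.6660·20.00) / 10.57 = 15.10/10.57 = 1.429 µg/L.
Half-life 9.96 h → k = ln 2 / 9.96 = 0.06959 h⁻¹ = 1.670 d⁻¹.
Set 1.429·exp(−k·t) = 0.91 → t = ln(1.429/0.91)/k = 23360 s = 6.488 h.
Distance = v·t = 0.50·23360 = 11680 m = 11.68 km.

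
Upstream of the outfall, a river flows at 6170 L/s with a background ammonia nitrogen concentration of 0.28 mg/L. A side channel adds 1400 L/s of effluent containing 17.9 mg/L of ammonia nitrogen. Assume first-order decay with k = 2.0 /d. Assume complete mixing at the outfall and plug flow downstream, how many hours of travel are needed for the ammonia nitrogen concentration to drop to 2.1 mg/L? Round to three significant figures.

Conservation of mass: C = (6170·0.2800 + 1400·17.90) / 7570 = 26790/7570 = 3.539 mg/L.
3.539·exp(−k·t) = 2.1 → t = ln(3.539/2.1)/k = 22540 s = 6.262 h.

6.26 h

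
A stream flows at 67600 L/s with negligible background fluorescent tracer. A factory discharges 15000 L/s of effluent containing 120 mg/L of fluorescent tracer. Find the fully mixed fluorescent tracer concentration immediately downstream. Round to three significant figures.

21.8 mg/L

Flow-weighted average: C = (67600·0 + 15000·120.0) / 82600 = 1800000/82600 = 21.79 mg/L.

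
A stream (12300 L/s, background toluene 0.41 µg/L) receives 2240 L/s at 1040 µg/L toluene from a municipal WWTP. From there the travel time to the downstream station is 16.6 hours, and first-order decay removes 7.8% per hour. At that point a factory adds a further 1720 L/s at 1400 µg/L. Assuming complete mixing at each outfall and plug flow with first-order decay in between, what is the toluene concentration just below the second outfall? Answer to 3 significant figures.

185 µg/L

Mass balance: C = (12300·0.4100 + 2240·1040) / 14540 = 2335000/14540 = 160.6 µg/L; combined flow 14540 L/s.
7.8%/h lost → k = −ln(1 − 0.078) = 0.08121 h⁻¹.
After decay, C = 160.6 × e^(−kt) = 160.6 × 0.2597 = 41.71 µg/L.
At the second outfall, C = (14540·41.71 + 1720·1400) / (14540 + 1720) = 185.4 µg/L.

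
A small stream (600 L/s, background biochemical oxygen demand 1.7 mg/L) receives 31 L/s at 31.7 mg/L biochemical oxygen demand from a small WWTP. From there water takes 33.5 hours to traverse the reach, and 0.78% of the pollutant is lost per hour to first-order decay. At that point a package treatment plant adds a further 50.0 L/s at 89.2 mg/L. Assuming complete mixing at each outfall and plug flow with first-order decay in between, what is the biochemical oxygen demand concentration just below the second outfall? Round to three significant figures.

After mixing, C = (600.0·1.700 + 31.00·31.70) / 631.0 = 2003/631.0 = 3.174 mg/L; combined flow 631.0 L/s.
0.78%/h lost → k = −ln(1 − 0.0078) = 0.007831 h⁻¹.
After decay, C = 3.174 × e^(−kt) = 3.174 × 0.7693 = 2.442 mg/L.
At the second outfall, C = (631.0·2.442 + 50.00·89.20) / (631.0 + 50.00) = 8.811 mg/L.

8.81 mg/L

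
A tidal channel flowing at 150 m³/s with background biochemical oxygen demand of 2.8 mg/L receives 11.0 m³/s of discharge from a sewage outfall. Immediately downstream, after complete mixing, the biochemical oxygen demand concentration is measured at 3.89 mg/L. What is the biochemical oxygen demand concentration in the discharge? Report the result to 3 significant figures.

18.8 mg/L

Mass balance: 150.0·2.800 + 11.00·Cₑ = 161.0·3.890
→ Cₑ = (161.0·3.890 − 150.0·2.800) / 11.00 = 18.75 mg/L.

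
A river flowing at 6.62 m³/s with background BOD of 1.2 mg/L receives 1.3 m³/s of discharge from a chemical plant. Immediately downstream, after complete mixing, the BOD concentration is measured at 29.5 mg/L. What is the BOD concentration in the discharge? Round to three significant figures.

Mass balance: 6.620·1.200 + 1.300·Cₑ = 7.920·29.50
→ Cₑ = (7.920·29.50 − 6.620·1.200) / 1.300 = 173.6 mg/L.

174 mg/L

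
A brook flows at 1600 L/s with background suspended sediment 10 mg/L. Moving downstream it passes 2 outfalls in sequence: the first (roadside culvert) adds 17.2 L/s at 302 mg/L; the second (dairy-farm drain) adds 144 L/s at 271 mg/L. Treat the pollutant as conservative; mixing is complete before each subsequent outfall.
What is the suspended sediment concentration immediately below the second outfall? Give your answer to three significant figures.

After outfall 1: Q = 1600 + 17.20 = 1617 L/s; C = (1600·10.00 + 17.20·302.0)/1617 = 13.11 mg/L.
After outfall 2: Q = 1617 + 144.0 = 1761 L/s; C = (1617·13.11 + 144.0·271.0)/1761 = 34.19 mg/L.

34.2 mg/L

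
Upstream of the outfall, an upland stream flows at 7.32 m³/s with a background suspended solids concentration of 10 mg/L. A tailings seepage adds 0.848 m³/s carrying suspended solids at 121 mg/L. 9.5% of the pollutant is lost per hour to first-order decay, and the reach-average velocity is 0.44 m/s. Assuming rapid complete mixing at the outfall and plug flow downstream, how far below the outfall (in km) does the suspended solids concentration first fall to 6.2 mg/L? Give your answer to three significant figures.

Conservation of mass: C = (7.320·10.00 + 0.8480·121.0) / 8.168 = 175.8/8.168 = 21.52 mg/L.
9.5%/h lost → k = −ln(1 − 0.095) = 0.09982 h⁻¹.
Set 21.52·exp(−k·t) = 6.2 → t = ln(21.52/6.2)/k = 44890 s = 12.47 h.
Distance = v·t = 0.44·44890 = 19750 m = 19.75 km.

19.8 km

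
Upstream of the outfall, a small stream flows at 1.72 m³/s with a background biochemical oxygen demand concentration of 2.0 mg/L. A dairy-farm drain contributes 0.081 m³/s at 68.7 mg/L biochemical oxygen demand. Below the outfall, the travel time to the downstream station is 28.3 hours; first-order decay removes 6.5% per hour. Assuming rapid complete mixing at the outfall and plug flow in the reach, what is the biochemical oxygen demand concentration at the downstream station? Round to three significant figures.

After mixing, C = (1.720·2.000 + 0.08100·68.70) / 1.801 = 9.005/1.801 = 5.000 mg/L.
6.5%/h lost → k = −ln(1 − 0.065) = 0.06721 h⁻¹.
Decay over the reach: 5.000·exp(−kt) = 5.000·0.1493 = 0.7463 mg/L.

0.746 mg/L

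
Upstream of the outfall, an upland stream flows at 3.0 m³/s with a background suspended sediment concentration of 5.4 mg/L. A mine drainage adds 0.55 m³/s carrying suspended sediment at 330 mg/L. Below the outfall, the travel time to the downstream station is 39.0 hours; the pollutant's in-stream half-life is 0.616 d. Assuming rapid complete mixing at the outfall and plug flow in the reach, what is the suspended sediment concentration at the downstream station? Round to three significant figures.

8.95 mg/L

Mixed concentration C = ΣQC/ΣQ = (3.000·5.400 + 0.5500·330.0) / 3.550 = 197.7/3.550 = 55.69 mg/L.
Half-life 0.616 d → k = ln 2 / 0.616 = 1.125 d⁻¹.
First-order decay: C = 55.69·exp(−k·t) = 55.69·0.1607 = 8.947 mg/L.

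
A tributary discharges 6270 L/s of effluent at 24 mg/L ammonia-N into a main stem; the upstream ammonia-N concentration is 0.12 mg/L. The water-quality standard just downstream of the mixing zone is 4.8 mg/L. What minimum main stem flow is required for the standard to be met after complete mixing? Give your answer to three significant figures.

Set C_mix = 4.8: (Q·0.1200 + 6270·24.00) / (Q + 6270) = 4.8
→ Q = 6270·(24.00 − 4.8)/(4.8 − 0.1200) = 25720 L/s.

25700 L/s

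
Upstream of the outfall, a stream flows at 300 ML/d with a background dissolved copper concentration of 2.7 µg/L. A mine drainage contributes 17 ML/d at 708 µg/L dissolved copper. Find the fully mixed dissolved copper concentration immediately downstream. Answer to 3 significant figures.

40.5 µg/L

Mass balance: C = (300.0·2.700 + 17.00·708.0) / 317.0 = 12850/317.0 = 40.52 µg/L.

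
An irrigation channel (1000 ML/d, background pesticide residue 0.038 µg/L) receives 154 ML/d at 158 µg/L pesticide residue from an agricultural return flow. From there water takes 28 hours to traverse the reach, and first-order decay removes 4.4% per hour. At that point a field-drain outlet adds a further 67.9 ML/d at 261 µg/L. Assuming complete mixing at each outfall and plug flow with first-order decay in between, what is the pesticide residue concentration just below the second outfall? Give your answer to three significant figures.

Mass balance: C = (1000·0.03800 + 154.0·158.0) / 1154 = 24370/1154 = 21.12 µg/L; combined flow 1154 ML/d.
4.4%/h lost → k = −ln(1 − 0.044) = 0.04500 h⁻¹.
Applying C = C₀e^(−kt): 21.12 × 0.2837 = 5.991 µg/L.
At the second outfall, C = (1154·5.991 + 67.90·261.0) / (1154 + 67.90) = 20.16 µg/L.

20.2 µg/L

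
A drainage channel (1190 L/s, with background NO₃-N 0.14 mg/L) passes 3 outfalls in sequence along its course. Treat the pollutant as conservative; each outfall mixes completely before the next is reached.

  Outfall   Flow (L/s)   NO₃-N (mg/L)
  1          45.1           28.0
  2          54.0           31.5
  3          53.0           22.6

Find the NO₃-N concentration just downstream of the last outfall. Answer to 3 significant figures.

3.22 mg/L

Outfall 1: combined Q = 1235 L/s; C = (1190·0.1400 + 45.10·28.00)/1235 = 1.157 mg/L.
Outfall 2: combined Q = 1289 L/s; C = (1235·1.157 + 54.00·31.50)/1289 = 2.428 mg/L.
Outfall 3: combined Q = 1342 L/s; C = (1289·2.428 + 53.00·22.60)/1342 = 3.225 mg/L.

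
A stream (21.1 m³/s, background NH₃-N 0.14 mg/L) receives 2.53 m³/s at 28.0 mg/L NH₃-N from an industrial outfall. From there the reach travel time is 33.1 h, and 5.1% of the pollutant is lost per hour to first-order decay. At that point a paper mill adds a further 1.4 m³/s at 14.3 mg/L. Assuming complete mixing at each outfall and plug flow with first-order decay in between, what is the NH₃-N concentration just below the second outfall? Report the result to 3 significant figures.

After mixing, C = (21.10·0.1400 + 2.530·28.00) / 23.63 = 73.79/23.63 = 3.123 mg/L; combined flow 23.63 m³/s.
5.1%/h lost → k = −ln(1 − 0.051) = 0.05235 h⁻¹.
First-order decay: C = 3.123·exp(−k·t) = 3.123·0.1768 = 0.5522 mg/L.
At the second outfall, C = (23.63·0.5522 + 1.400·14.30) / (23.63 + 1.400) = 1.321 mg/L.

1.32 mg/L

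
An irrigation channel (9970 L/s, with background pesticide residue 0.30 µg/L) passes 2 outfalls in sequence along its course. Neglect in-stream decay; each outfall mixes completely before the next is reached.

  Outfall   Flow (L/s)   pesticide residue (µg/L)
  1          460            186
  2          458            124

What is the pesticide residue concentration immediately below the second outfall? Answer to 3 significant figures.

13.3 µg/L

After outfall 1: Q = 9970 + 460.0 = 10430 L/s; C = (9970·0.3000 + 460.0·186.0)/10430 = 8.490 µg/L.
After outfall 2: Q = 10430 + 458.0 = 10890 L/s; C = (10430·8.490 + 458.0·124.0)/10890 = 13.35 µg/L.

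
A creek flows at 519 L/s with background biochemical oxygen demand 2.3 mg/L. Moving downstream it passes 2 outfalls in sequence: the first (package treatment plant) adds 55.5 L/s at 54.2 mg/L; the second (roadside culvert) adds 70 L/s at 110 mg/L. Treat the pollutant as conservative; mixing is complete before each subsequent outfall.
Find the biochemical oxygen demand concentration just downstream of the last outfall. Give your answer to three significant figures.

Outfall 1: combined Q = 574.5 L/s; C = (519.0·2.300 + 55.50·54.20)/574.5 = 7.314 mg/L.
Outfall 2: combined Q = 644.5 L/s; C = (574.5·7.314 + 70.00·110.0)/644.5 = 18.47 mg/L.

18.5 mg/L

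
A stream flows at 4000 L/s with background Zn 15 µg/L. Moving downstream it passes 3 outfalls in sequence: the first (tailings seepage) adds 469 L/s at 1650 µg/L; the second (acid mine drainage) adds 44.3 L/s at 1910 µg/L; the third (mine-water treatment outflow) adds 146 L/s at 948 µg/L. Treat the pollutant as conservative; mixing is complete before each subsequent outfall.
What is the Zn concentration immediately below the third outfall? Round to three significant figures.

227 µg/L

After outfall 1: Q = 4000 + 469.0 = 4469 L/s; C = (4000·15.00 + 469.0·1650)/4469 = 186.6 µg/L.
After outfall 2: Q = 4469 + 44.30 = 4513 L/s; C = (4469·186.6 + 44.30·1910)/4513 = 203.5 µg/L.
After outfall 3: Q = 4513 + 146.0 = 4659 L/s; C = (4513·203.5 + 146.0·948.0)/4659 = 226.8 µg/L.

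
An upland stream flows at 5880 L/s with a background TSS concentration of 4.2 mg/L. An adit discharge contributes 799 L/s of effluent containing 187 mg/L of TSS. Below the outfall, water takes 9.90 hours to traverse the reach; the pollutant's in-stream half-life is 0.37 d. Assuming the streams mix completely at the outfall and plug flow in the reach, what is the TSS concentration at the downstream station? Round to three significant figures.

12.0 mg/L

Mass balance: C = (5880·4.200 + 799.0·187.0) / 6679 = 174100/6679 = 26.07 mg/L.
Half-life 0.37 d → k = ln 2 / 0.37 = 1.873 d⁻¹.
First-order decay: C = 26.07·exp(−k·t) = 26.07·0.4617 = 12.04 mg/L.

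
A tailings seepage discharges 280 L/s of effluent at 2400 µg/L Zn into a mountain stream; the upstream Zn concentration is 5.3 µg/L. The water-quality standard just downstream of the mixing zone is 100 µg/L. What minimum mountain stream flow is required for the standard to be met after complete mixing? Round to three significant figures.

Set C_mix = 100: (Q·5.300 + 280.0·2400) / (Q + 280.0) = 100
→ Q = 280.0·(2400 − 100)/(100 − 5.300) = 6800 L/s.

6800 L/s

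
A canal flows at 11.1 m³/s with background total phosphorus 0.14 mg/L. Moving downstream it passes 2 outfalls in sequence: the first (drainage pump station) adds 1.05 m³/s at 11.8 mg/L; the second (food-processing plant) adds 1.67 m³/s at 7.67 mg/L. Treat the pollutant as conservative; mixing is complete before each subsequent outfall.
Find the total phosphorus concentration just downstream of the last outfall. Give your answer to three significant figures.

1.94 mg/L

After outfall 1: Q = 11.10 + 1.050 = 12.15 m³/s; C = (11.10·0.1400 + 1.050·11.80)/12.15 = 1.148 mg/L.
After outfall 2: Q = 12.15 + 1.670 = 13.82 m³/s; C = (12.15·1.148 + 1.670·7.670)/13.82 = 1.936 mg/L.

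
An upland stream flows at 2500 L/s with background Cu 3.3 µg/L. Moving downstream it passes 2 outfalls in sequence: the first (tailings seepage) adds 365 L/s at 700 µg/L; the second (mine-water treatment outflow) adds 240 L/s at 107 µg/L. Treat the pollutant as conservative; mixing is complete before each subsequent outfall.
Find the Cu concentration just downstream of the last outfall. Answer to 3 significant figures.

93.2 µg/L

After outfall 1: Q = 2500 + 365.0 = 2865 L/s; C = (2500·3.300 + 365.0·700.0)/2865 = 92.06 µg/L.
After outfall 2: Q = 2865 + 240.0 = 3105 L/s; C = (2865·92.06 + 240.0·107.0)/3105 = 93.21 µg/L.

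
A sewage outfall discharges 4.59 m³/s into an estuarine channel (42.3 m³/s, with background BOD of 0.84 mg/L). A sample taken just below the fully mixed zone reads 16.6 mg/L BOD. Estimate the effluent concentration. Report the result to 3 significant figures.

162 mg/L

Mass balance: 42.30·0.8400 + 4.590·Cₑ = 46.89·16.60
→ Cₑ = (46.89·16.60 − 42.30·0.8400) / 4.590 = 161.8 mg/L.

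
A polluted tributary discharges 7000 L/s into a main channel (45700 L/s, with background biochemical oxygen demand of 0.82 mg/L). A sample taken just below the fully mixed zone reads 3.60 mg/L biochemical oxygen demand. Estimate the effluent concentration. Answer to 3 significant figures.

21.7 mg/L

Mass balance: 45700·0.8200 + 7000·Cₑ = 52700·3.600
→ Cₑ = (52700·3.600 − 45700·0.8200) / 7000 = 21.75 mg/L.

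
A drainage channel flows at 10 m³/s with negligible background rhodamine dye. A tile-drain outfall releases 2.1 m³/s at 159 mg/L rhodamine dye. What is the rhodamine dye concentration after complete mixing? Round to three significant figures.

27.6 mg/L

After mixing, C = (10.00·0 + 2.100·159.0) / 12.10 = 333.9/12.10 = 27.60 mg/L.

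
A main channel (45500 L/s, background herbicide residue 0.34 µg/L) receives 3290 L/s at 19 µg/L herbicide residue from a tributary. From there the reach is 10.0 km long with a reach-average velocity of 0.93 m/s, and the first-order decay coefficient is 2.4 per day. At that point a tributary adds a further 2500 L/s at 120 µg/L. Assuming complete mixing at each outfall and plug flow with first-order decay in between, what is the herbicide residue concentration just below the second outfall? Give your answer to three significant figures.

6.98 µg/L

Conservation of mass: C = (45500·0.3400 + 3290·19.00) / 48790 = 77980/48790 = 1.598 µg/L; combined flow 48790 L/s.
Travel time t = 10.0·1000 / 0.93 = 10750 s = 2.987 h.
Decay over the reach: 1.598·exp(−kt) = 1.598·0.7418 = 1.186 µg/L.
At the second outfall, C = (48790·1.186 + 2500·120.0) / (48790 + 2500) = 6.977 µg/L.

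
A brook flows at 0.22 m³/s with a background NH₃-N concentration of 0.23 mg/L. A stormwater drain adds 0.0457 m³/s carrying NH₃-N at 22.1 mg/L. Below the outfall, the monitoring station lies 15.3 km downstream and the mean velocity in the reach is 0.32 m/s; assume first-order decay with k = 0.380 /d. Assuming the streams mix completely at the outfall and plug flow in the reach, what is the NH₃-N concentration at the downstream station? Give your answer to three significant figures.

3.23 mg/L

After mixing, C = (0.2200·0.2300 + 0.04570·22.10) / 0.2657 = 1.061/0.2657 = 3.992 mg/L.
Travel time t = 15.3·1000 / 0.32 = 47810 s = 13.28 h.
Applying C = C₀e^(−kt): 3.992 × 0.8104 = 3.235 mg/L.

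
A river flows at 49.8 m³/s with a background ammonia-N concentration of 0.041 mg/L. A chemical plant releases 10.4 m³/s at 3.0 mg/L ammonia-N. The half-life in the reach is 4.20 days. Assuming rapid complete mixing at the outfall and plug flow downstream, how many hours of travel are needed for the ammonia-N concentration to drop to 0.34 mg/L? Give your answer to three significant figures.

Flow-weighted average: C = (49.80·0.04100 + 10.40·3.000) / 60.20 = 33.24/60.20 = 0.5522 mg/L.
Half-life 4.20 d → k = ln 2 / 4.20 = 0.1650 d⁻¹.
0.5522·exp(−k·t) = 0.34 → t = ln(0.5522/0.34)/k = 253900 s = 70.52 h.

70.5 h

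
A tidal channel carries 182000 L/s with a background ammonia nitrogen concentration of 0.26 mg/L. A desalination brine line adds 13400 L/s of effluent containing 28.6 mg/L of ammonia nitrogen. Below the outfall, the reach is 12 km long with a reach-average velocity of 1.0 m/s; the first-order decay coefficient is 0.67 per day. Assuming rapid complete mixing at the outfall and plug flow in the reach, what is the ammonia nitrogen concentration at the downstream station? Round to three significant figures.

Flow-weighted average: C = (182000·0.2600 + 13400·28.60) / 195400 = 430600/195400 = 2.203 mg/L.
Travel time t = 12·1000 / 1.0 = 12000 s = 3.333 h.
First-order decay: C = 2.203·exp(−k·t) = 2.203·0.9111 = 2.008 mg/L.

2.01 mg/L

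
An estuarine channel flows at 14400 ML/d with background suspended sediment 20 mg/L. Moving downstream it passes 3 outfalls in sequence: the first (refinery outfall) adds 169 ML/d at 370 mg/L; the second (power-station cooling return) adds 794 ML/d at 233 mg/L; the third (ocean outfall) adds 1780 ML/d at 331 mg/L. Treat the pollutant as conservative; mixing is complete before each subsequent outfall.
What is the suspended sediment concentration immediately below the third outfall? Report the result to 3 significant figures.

Outfall 1: combined Q = 14570 ML/d; C = (14400·20.00 + 169.0·370.0)/14570 = 24.06 mg/L.
Outfall 2: combined Q = 15360 ML/d; C = (14570·24.06 + 794.0·233.0)/15360 = 34.86 mg/L.
Outfall 3: combined Q = 17140 ML/d; C = (15360·34.86 + 1780·331.0)/17140 = 65.61 mg/L.

65.6 mg/L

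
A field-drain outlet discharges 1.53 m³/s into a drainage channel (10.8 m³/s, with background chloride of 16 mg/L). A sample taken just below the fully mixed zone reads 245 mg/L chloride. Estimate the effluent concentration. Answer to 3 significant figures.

1860 mg/L

Mass balance: 10.80·16.00 + 1.530·Cₑ = 12.33·245.0
→ Cₑ = (12.33·245.0 − 10.80·16.00) / 1.530 = 1861 mg/L.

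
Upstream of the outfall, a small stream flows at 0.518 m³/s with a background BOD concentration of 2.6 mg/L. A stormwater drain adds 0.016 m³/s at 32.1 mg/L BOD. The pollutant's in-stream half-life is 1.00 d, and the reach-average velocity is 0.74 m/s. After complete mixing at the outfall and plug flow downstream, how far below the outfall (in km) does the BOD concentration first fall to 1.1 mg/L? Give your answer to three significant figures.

106 km

Conservation of mass: C = (0.5180·2.600 + 0.01600·32.10) / 0.5340 = 1.860/0.5340 = 3.484 mg/L.
Half-life 1.00 d → k = ln 2 / 1.00 = 0.6931 d⁻¹.
Set 3.484·exp(−k·t) = 1.1 → t = ln(3.484/1.1)/k = 143700 s = 39.92 h.
Distance = v·t = 0.74·143700 = 106300 m = 106.3 km.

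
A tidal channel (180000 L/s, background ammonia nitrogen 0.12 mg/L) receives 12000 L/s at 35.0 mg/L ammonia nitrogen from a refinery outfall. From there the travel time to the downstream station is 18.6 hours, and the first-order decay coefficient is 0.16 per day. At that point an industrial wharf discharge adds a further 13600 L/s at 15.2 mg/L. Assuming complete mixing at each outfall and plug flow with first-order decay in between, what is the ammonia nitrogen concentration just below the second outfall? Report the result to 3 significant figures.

2.90 mg/L

Mixed concentration C = ΣQC/ΣQ = (180000·0.1200 + 12000·35.00) / 192000 = 441600/192000 = 2.300 mg/L; combined flow 192000 L/s.
First-order decay: C = 2.300·exp(−k·t) = 2.300·0.8834 = 2.032 mg/L.
At the second outfall, C = (192000·2.032 + 13600·15.20) / (192000 + 13600) = 2.903 mg/L.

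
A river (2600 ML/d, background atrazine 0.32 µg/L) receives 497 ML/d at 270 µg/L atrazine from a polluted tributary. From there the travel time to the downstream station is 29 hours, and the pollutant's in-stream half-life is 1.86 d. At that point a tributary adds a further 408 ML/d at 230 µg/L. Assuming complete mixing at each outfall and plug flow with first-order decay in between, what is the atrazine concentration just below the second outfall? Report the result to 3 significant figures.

51.3 µg/L

Mixed concentration C = ΣQC/ΣQ = (2600·0.3200 + 497.0·270.0) / 3097 = 135000/3097 = 43.60 µg/L; combined flow 3097 ML/d.
Half-life 1.86 d → k = ln 2 / 1.86 = 0.3727 d⁻¹.
Applying C = C₀e^(−kt): 43.60 × 0.6374 = 27.79 µg/L.
At the second outfall, C = (3097·27.79 + 408.0·230.0) / (3097 + 408.0) = 51.33 µg/L.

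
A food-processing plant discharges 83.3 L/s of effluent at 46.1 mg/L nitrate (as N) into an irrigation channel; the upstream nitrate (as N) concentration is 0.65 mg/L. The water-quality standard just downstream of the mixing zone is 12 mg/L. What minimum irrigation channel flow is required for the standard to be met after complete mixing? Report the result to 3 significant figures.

250 L/s

Set C_mix = 12: (Q·0.6500 + 83.30·46.10) / (Q + 83.30) = 12
→ Q = 83.30·(46.10 − 12)/(12 − 0.6500) = 250.3 L/s.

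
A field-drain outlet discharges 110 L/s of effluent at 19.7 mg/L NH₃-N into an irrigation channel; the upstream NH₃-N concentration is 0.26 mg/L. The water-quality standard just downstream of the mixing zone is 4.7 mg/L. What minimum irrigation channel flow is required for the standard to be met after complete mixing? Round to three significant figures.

372 L/s

Set C_mix = 4.7: (Q·0.2600 + 110.0·19.70) / (Q + 110.0) = 4.7
→ Q = 110.0·(19.70 − 4.7)/(4.7 − 0.2600) = 371.6 L/s.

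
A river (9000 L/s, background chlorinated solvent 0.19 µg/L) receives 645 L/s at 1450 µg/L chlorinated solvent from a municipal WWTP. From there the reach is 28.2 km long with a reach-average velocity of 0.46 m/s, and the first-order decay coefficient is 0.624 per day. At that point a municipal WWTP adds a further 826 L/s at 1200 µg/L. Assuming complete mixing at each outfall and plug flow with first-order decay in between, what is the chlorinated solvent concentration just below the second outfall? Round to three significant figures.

152 µg/L

Mixed concentration C = ΣQC/ΣQ = (9000·0.1900 + 645.0·1450) / 9645 = 937000/9645 = 97.14 µg/L; combined flow 9645 L/s.
Travel time t = 28.2·1000 / 0.46 = 61300 s = 17.03 h.
After decay, C = 97.14 × e^(−kt) = 97.14 × 0.6423 = 62.39 µg/L.
At the second outfall, C = (9645·62.39 + 826.0·1200) / (9645 + 826.0) = 152.1 µg/L.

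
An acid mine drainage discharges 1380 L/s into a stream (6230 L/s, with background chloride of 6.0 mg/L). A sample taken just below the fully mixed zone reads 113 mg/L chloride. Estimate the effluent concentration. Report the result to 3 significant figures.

Mass balance: 6230·6.000 + 1380·Cₑ = 7610·113.0
→ Cₑ = (7610·113.0 − 6230·6.000) / 1380 = 596.1 mg/L.

596 mg/L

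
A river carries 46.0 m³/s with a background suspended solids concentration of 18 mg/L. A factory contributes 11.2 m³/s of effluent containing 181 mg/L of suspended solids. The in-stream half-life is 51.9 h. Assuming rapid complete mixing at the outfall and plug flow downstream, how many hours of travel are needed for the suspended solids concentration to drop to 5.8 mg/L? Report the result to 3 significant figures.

Flow-weighted average: C = (46.00·18.00 + 11.20·181.0) / 57.20 = 2855/57.20 = 49.92 mg/L.
Half-life 51.9 h → k = ln 2 / 51.9 = 0.01336 h⁻¹ = 0.3205 d⁻¹.
49.92·exp(−k·t) = 5.8 → t = ln(49.92/5.8)/k = 580200 s = 161.2 h.

161 h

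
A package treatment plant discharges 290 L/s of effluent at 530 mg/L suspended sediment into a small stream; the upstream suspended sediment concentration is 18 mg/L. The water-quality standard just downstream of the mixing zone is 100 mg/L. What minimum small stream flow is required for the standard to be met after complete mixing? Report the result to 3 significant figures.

Set C_mix = 100: (Q·18.00 + 290.0·530.0) / (Q + 290.0) = 100
→ Q = 290.0·(530.0 − 100)/(100 − 18.00) = 1521 L/s.

1520 L/s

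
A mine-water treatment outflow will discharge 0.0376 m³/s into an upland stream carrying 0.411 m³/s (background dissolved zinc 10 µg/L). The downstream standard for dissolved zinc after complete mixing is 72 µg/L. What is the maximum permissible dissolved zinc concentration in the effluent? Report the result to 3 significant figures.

At the limit, (Qr·Cr + Qe·Cₑ)/(Qr + Qe) = 72:
Cₑ = (0.4486·72 − 0.4110·10.00) / 0.03760 = 749.7 µg/L.

750 µg/L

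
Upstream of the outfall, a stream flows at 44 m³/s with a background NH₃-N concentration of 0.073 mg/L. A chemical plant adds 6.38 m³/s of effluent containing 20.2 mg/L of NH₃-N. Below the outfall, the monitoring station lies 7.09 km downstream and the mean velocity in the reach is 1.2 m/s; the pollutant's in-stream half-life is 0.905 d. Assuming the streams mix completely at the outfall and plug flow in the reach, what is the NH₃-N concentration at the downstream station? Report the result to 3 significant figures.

2.49 mg/L

Mass balance: C = (44.00·0.07300 + 6.380·20.20) / 50.38 = 132.1/50.38 = 2.622 mg/L.
Travel time t = 7.09·1000 / 1.2 = 5908 s = 1.641 h.
Half-life 0.905 d → k = ln 2 / 0.905 = 0.7659 d⁻¹.
First-order decay: C = 2.622·exp(−k·t) = 2.622·0.9490 = 2.488 mg/L.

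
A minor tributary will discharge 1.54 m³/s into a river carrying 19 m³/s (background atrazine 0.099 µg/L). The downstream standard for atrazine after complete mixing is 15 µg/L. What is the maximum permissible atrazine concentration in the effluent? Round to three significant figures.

199 µg/L

At the limit, (Qr·Cr + Qe·Cₑ)/(Qr + Qe) = 15:
Cₑ = (20.54·15 − 19.00·0.09900) / 1.540 = 198.8 µg/L.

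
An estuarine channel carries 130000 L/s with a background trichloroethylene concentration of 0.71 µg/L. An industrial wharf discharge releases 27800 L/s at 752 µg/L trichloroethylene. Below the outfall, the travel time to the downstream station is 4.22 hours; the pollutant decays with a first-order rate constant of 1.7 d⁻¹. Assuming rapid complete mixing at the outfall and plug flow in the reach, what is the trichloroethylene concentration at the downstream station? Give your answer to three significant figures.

After mixing, C = (130000·0.7100 + 27800·752.0) / 157800 = 21000000/157800 = 133.1 µg/L.
After decay, C = 133.1 × e^(−kt) = 133.1 × 0.7416 = 98.68 µg/L.

98.7 µg/L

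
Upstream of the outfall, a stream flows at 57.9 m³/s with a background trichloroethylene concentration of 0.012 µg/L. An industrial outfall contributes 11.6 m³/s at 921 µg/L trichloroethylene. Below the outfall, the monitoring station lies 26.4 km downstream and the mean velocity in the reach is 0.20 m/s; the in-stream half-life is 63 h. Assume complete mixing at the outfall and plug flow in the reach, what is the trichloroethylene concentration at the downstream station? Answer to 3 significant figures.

Mass balance: C = (57.90·0.01200 + 11.60·921.0) / 69.50 = 10680/69.50 = 153.7 µg/L.
Travel time t = 26.4·1000 / 0.20 = 132000 s = 36.67 h.
Half-life 63 h → k = ln 2 / 63 = 0.01100 h⁻¹ = 0.2641 d⁻¹.
Applying C = C₀e^(−kt): 153.7 × 0.6680 = 102.7 µg/L.

103 µg/L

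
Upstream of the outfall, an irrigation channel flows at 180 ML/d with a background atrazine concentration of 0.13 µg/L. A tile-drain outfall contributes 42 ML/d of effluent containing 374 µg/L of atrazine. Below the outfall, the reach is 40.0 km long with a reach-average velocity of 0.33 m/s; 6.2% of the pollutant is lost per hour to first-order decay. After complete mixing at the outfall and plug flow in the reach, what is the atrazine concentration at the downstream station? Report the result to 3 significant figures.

8.21 µg/L

After mixing, C = (180.0·0.1300 + 42.00·374.0) / 222.0 = 15730/222.0 = 70.86 µg/L.
Travel time t = 40.0·1000 / 0.33 = 121200 s = 33.67 h.
6.2%/h lost → k = −ln(1 − 0.062) = 0.06401 h⁻¹.
Applying C = C₀e^(−kt): 70.86 × 0.1159 = 8.213 µg/L.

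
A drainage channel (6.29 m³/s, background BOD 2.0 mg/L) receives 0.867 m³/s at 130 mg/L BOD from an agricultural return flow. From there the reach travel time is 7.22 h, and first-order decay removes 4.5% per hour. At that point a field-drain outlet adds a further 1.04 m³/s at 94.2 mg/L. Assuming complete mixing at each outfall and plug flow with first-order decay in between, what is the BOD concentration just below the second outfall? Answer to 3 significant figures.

22.9 mg/L

Flow-weighted average: C = (6.290·2.000 + 0.8670·130.0) / 7.157 = 125.3/7.157 = 17.51 mg/L; combined flow 7.157 m³/s.
4.5%/h lost → k = −ln(1 − 0.045) = 0.04604 h⁻¹.
Applying C = C₀e^(−kt): 17.51 × 0.7172 = 12.55 mg/L.
Second outfall: C = (7.157·12.55 + 1.040·94.20)/8.197 = 22.91 mg/L.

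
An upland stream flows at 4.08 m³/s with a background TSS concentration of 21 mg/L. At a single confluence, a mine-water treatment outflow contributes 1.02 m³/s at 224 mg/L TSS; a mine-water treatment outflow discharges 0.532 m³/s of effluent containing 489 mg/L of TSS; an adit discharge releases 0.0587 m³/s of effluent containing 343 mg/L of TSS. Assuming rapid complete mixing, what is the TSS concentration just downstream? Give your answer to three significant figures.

Flow-weighted average: C = (4.080·21.00 + 1.020·224.0 + 0.5320·489.0 + 0.05870·343.0) / 5.691 = 594.4/5.691 = 104.5 mg/L.

104 mg/L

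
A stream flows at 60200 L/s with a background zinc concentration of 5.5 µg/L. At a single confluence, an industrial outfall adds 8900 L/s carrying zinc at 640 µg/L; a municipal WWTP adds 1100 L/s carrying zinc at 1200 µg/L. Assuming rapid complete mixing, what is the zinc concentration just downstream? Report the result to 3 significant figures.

105 µg/L

Mixed concentration C = ΣQC/ΣQ = (60200·5.500 + 8900·640.0 + 1100·1200) / 70200 = 7347000/70200 = 104.7 µg/L.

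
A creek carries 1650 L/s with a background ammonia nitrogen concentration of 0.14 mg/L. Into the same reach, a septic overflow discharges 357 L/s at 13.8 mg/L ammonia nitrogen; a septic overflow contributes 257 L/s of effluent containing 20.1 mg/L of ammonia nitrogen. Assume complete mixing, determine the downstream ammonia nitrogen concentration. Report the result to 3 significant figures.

4.56 mg/L

After mixing, C = (1650·0.1400 + 357.0·13.80 + 257.0·20.10) / 2264 = 10320/2264 = 4.560 mg/L.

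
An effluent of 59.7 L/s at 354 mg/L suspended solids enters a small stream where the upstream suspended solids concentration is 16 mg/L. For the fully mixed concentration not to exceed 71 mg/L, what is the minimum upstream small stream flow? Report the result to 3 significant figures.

307 L/s

Set C_mix = 71: (Q·16.00 + 59.70·354.0) / (Q + 59.70) = 71
→ Q = 59.70·(354.0 − 71)/(71 − 16.00) = 307.2 L/s.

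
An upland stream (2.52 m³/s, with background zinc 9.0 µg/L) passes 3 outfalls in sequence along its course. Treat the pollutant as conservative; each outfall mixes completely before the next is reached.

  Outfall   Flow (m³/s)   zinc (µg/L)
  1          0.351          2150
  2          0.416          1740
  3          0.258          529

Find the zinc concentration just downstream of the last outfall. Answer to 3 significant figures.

462 µg/L

Outfall 1: combined Q = 2.871 m³/s; C = (2.520·9.000 + 0.3510·2150)/2.871 = 270.8 µg/L.
Outfall 2: combined Q = 3.287 m³/s; C = (2.871·270.8 + 0.4160·1740)/3.287 = 456.7 µg/L.
Outfall 3: combined Q = 3.545 m³/s; C = (3.287·456.7 + 0.2580·529.0)/3.545 = 462.0 µg/L.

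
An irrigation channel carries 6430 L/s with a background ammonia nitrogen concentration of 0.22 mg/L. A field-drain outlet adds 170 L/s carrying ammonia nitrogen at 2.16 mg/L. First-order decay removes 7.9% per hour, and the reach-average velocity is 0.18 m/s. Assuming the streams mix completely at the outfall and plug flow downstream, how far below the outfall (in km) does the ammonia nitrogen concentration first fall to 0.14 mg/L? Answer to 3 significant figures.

5.17 km

Conservation of mass: C = (6430·0.2200 + 170.0·2.160) / 6600 = 1782/6600 = 0.2700 mg/L.
7.9%/h lost → k = −ln(1 − 0.079) = 0.08230 h⁻¹.
Set 0.2700·exp(−k·t) = 0.14 → t = ln(0.2700/0.14)/k = 28730 s = 7.979 h.
Distance = v·t = 0.18·28730 = 5171 m = 5.171 km.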